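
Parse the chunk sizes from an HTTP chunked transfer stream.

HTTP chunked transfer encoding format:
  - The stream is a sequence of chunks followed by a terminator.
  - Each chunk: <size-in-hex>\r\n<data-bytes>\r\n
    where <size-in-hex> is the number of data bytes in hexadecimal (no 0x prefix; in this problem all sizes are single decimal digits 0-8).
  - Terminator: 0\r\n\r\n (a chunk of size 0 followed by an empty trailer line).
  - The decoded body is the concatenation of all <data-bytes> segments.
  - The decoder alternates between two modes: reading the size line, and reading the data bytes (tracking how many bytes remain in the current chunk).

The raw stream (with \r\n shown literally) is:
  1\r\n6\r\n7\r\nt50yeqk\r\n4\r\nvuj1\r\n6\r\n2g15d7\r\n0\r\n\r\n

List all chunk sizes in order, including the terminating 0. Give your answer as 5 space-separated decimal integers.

Chunk 1: stream[0..1]='1' size=0x1=1, data at stream[3..4]='6' -> body[0..1], body so far='6'
Chunk 2: stream[6..7]='7' size=0x7=7, data at stream[9..16]='t50yeqk' -> body[1..8], body so far='6t50yeqk'
Chunk 3: stream[18..19]='4' size=0x4=4, data at stream[21..25]='vuj1' -> body[8..12], body so far='6t50yeqkvuj1'
Chunk 4: stream[27..28]='6' size=0x6=6, data at stream[30..36]='2g15d7' -> body[12..18], body so far='6t50yeqkvuj12g15d7'
Chunk 5: stream[38..39]='0' size=0 (terminator). Final body='6t50yeqkvuj12g15d7' (18 bytes)

Answer: 1 7 4 6 0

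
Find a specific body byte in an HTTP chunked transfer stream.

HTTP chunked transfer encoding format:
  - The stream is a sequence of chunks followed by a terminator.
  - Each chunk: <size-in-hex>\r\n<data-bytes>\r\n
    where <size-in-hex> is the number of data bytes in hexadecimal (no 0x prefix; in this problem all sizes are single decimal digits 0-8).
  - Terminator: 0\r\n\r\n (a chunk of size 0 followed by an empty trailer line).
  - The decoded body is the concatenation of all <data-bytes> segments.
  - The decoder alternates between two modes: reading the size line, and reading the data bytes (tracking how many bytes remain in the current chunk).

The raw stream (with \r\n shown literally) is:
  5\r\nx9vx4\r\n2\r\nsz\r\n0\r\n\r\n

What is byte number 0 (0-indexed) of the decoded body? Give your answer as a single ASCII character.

Chunk 1: stream[0..1]='5' size=0x5=5, data at stream[3..8]='x9vx4' -> body[0..5], body so far='x9vx4'
Chunk 2: stream[10..11]='2' size=0x2=2, data at stream[13..15]='sz' -> body[5..7], body so far='x9vx4sz'
Chunk 3: stream[17..18]='0' size=0 (terminator). Final body='x9vx4sz' (7 bytes)
Body byte 0 = 'x'

Answer: x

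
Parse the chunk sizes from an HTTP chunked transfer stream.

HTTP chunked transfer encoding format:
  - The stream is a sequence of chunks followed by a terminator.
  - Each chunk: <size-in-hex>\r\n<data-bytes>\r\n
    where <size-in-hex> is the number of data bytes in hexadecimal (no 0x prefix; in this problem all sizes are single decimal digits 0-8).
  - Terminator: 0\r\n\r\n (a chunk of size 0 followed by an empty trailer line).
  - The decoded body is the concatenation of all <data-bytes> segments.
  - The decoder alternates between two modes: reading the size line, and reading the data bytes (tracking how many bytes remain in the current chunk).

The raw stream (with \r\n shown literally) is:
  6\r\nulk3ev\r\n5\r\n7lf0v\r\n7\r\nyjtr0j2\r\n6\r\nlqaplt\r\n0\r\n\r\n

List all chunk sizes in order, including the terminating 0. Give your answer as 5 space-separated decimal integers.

Answer: 6 5 7 6 0

Derivation:
Chunk 1: stream[0..1]='6' size=0x6=6, data at stream[3..9]='ulk3ev' -> body[0..6], body so far='ulk3ev'
Chunk 2: stream[11..12]='5' size=0x5=5, data at stream[14..19]='7lf0v' -> body[6..11], body so far='ulk3ev7lf0v'
Chunk 3: stream[21..22]='7' size=0x7=7, data at stream[24..31]='yjtr0j2' -> body[11..18], body so far='ulk3ev7lf0vyjtr0j2'
Chunk 4: stream[33..34]='6' size=0x6=6, data at stream[36..42]='lqaplt' -> body[18..24], body so far='ulk3ev7lf0vyjtr0j2lqaplt'
Chunk 5: stream[44..45]='0' size=0 (terminator). Final body='ulk3ev7lf0vyjtr0j2lqaplt' (24 bytes)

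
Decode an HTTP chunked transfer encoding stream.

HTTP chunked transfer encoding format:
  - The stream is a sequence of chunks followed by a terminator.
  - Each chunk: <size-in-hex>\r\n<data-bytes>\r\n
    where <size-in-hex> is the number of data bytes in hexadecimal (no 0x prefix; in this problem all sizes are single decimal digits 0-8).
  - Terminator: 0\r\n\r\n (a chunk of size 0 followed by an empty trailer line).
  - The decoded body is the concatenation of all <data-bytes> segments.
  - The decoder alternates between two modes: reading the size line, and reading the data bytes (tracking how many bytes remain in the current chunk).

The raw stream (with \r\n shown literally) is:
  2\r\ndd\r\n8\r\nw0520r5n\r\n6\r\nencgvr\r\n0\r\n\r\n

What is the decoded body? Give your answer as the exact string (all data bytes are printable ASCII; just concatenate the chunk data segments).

Chunk 1: stream[0..1]='2' size=0x2=2, data at stream[3..5]='dd' -> body[0..2], body so far='dd'
Chunk 2: stream[7..8]='8' size=0x8=8, data at stream[10..18]='w0520r5n' -> body[2..10], body so far='ddw0520r5n'
Chunk 3: stream[20..21]='6' size=0x6=6, data at stream[23..29]='encgvr' -> body[10..16], body so far='ddw0520r5nencgvr'
Chunk 4: stream[31..32]='0' size=0 (terminator). Final body='ddw0520r5nencgvr' (16 bytes)

Answer: ddw0520r5nencgvr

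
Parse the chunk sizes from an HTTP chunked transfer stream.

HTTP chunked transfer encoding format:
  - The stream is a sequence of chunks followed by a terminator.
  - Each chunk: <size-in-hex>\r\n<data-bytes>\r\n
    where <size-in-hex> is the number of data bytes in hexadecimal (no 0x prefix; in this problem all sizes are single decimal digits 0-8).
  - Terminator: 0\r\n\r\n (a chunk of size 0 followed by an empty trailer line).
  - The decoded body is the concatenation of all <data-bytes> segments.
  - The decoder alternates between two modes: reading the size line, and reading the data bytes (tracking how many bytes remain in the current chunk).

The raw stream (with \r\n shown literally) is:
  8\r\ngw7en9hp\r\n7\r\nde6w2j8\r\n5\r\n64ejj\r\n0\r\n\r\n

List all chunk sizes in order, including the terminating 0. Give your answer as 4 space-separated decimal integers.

Chunk 1: stream[0..1]='8' size=0x8=8, data at stream[3..11]='gw7en9hp' -> body[0..8], body so far='gw7en9hp'
Chunk 2: stream[13..14]='7' size=0x7=7, data at stream[16..23]='de6w2j8' -> body[8..15], body so far='gw7en9hpde6w2j8'
Chunk 3: stream[25..26]='5' size=0x5=5, data at stream[28..33]='64ejj' -> body[15..20], body so far='gw7en9hpde6w2j864ejj'
Chunk 4: stream[35..36]='0' size=0 (terminator). Final body='gw7en9hpde6w2j864ejj' (20 bytes)

Answer: 8 7 5 0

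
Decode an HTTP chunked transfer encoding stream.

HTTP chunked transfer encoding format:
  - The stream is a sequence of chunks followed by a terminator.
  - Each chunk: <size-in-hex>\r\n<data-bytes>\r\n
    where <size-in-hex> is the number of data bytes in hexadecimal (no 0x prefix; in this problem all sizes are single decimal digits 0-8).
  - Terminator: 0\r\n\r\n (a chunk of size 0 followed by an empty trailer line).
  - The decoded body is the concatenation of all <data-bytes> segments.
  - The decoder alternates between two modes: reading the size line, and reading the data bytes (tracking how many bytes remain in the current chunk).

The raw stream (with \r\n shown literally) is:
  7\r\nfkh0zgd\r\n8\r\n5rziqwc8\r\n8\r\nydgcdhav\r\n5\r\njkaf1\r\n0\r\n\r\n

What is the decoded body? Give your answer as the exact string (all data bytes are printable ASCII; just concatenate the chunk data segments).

Chunk 1: stream[0..1]='7' size=0x7=7, data at stream[3..10]='fkh0zgd' -> body[0..7], body so far='fkh0zgd'
Chunk 2: stream[12..13]='8' size=0x8=8, data at stream[15..23]='5rziqwc8' -> body[7..15], body so far='fkh0zgd5rziqwc8'
Chunk 3: stream[25..26]='8' size=0x8=8, data at stream[28..36]='ydgcdhav' -> body[15..23], body so far='fkh0zgd5rziqwc8ydgcdhav'
Chunk 4: stream[38..39]='5' size=0x5=5, data at stream[41..46]='jkaf1' -> body[23..28], body so far='fkh0zgd5rziqwc8ydgcdhavjkaf1'
Chunk 5: stream[48..49]='0' size=0 (terminator). Final body='fkh0zgd5rziqwc8ydgcdhavjkaf1' (28 bytes)

Answer: fkh0zgd5rziqwc8ydgcdhavjkaf1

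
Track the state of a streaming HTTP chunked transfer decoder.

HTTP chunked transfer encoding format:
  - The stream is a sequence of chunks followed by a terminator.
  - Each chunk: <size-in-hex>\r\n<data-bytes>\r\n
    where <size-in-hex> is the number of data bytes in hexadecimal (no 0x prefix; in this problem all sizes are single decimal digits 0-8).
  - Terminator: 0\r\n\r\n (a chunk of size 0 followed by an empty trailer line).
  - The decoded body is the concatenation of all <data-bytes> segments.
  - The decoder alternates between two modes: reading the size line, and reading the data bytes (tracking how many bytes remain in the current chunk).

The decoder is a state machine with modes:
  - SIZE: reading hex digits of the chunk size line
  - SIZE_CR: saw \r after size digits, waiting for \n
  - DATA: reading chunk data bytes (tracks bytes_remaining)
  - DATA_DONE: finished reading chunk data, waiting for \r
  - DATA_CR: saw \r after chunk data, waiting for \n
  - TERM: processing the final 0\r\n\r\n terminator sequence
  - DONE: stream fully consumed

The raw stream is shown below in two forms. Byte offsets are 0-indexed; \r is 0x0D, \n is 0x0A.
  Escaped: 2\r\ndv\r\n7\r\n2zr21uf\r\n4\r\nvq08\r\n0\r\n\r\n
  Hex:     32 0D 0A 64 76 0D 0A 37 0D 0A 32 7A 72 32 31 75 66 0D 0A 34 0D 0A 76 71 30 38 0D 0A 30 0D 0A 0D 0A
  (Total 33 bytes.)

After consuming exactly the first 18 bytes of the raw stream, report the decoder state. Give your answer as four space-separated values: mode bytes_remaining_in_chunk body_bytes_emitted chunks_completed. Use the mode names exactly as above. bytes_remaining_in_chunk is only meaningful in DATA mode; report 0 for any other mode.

Answer: DATA_CR 0 9 1

Derivation:
Byte 0 = '2': mode=SIZE remaining=0 emitted=0 chunks_done=0
Byte 1 = 0x0D: mode=SIZE_CR remaining=0 emitted=0 chunks_done=0
Byte 2 = 0x0A: mode=DATA remaining=2 emitted=0 chunks_done=0
Byte 3 = 'd': mode=DATA remaining=1 emitted=1 chunks_done=0
Byte 4 = 'v': mode=DATA_DONE remaining=0 emitted=2 chunks_done=0
Byte 5 = 0x0D: mode=DATA_CR remaining=0 emitted=2 chunks_done=0
Byte 6 = 0x0A: mode=SIZE remaining=0 emitted=2 chunks_done=1
Byte 7 = '7': mode=SIZE remaining=0 emitted=2 chunks_done=1
Byte 8 = 0x0D: mode=SIZE_CR remaining=0 emitted=2 chunks_done=1
Byte 9 = 0x0A: mode=DATA remaining=7 emitted=2 chunks_done=1
Byte 10 = '2': mode=DATA remaining=6 emitted=3 chunks_done=1
Byte 11 = 'z': mode=DATA remaining=5 emitted=4 chunks_done=1
Byte 12 = 'r': mode=DATA remaining=4 emitted=5 chunks_done=1
Byte 13 = '2': mode=DATA remaining=3 emitted=6 chunks_done=1
Byte 14 = '1': mode=DATA remaining=2 emitted=7 chunks_done=1
Byte 15 = 'u': mode=DATA remaining=1 emitted=8 chunks_done=1
Byte 16 = 'f': mode=DATA_DONE remaining=0 emitted=9 chunks_done=1
Byte 17 = 0x0D: mode=DATA_CR remaining=0 emitted=9 chunks_done=1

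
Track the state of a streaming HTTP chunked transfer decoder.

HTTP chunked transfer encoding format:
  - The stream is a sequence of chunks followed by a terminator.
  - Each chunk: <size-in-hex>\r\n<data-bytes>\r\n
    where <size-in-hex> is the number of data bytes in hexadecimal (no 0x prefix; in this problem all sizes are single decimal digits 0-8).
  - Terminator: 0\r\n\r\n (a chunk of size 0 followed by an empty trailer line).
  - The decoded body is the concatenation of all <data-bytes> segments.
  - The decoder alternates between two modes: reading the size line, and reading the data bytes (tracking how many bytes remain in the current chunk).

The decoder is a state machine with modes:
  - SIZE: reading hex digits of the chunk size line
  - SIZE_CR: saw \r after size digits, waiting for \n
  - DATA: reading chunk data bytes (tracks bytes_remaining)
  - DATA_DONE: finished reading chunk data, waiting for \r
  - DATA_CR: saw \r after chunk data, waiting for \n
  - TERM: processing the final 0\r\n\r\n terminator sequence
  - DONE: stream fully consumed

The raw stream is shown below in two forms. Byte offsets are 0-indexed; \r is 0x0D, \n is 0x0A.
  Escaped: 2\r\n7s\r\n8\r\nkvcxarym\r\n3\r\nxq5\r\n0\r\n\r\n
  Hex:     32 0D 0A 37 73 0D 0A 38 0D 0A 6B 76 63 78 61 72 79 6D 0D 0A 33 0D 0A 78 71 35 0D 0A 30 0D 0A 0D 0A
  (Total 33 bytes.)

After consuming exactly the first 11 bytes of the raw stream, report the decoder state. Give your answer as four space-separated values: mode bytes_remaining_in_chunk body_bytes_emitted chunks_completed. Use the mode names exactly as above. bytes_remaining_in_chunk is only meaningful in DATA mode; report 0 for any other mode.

Byte 0 = '2': mode=SIZE remaining=0 emitted=0 chunks_done=0
Byte 1 = 0x0D: mode=SIZE_CR remaining=0 emitted=0 chunks_done=0
Byte 2 = 0x0A: mode=DATA remaining=2 emitted=0 chunks_done=0
Byte 3 = '7': mode=DATA remaining=1 emitted=1 chunks_done=0
Byte 4 = 's': mode=DATA_DONE remaining=0 emitted=2 chunks_done=0
Byte 5 = 0x0D: mode=DATA_CR remaining=0 emitted=2 chunks_done=0
Byte 6 = 0x0A: mode=SIZE remaining=0 emitted=2 chunks_done=1
Byte 7 = '8': mode=SIZE remaining=0 emitted=2 chunks_done=1
Byte 8 = 0x0D: mode=SIZE_CR remaining=0 emitted=2 chunks_done=1
Byte 9 = 0x0A: mode=DATA remaining=8 emitted=2 chunks_done=1
Byte 10 = 'k': mode=DATA remaining=7 emitted=3 chunks_done=1

Answer: DATA 7 3 1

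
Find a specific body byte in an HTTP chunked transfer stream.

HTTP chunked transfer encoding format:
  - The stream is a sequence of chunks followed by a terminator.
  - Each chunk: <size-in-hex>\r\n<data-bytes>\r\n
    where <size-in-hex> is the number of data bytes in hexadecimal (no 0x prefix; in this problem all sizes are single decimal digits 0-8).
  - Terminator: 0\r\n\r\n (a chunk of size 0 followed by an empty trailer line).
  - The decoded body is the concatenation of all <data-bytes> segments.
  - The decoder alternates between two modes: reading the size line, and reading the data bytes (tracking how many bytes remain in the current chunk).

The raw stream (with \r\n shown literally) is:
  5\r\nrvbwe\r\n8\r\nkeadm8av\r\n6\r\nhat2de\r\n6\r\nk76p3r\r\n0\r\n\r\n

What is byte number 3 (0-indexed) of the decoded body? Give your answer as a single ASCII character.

Chunk 1: stream[0..1]='5' size=0x5=5, data at stream[3..8]='rvbwe' -> body[0..5], body so far='rvbwe'
Chunk 2: stream[10..11]='8' size=0x8=8, data at stream[13..21]='keadm8av' -> body[5..13], body so far='rvbwekeadm8av'
Chunk 3: stream[23..24]='6' size=0x6=6, data at stream[26..32]='hat2de' -> body[13..19], body so far='rvbwekeadm8avhat2de'
Chunk 4: stream[34..35]='6' size=0x6=6, data at stream[37..43]='k76p3r' -> body[19..25], body so far='rvbwekeadm8avhat2dek76p3r'
Chunk 5: stream[45..46]='0' size=0 (terminator). Final body='rvbwekeadm8avhat2dek76p3r' (25 bytes)
Body byte 3 = 'w'

Answer: w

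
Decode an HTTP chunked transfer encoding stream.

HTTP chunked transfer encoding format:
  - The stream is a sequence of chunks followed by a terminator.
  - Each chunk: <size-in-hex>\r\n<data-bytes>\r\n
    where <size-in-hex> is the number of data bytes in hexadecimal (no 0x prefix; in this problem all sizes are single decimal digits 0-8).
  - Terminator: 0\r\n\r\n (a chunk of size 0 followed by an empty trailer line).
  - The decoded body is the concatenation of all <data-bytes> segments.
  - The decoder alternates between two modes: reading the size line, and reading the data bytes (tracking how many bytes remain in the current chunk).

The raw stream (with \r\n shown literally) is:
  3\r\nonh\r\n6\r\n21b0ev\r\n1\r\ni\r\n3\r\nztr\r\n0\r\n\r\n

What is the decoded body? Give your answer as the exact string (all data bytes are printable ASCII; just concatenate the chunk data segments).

Chunk 1: stream[0..1]='3' size=0x3=3, data at stream[3..6]='onh' -> body[0..3], body so far='onh'
Chunk 2: stream[8..9]='6' size=0x6=6, data at stream[11..17]='21b0ev' -> body[3..9], body so far='onh21b0ev'
Chunk 3: stream[19..20]='1' size=0x1=1, data at stream[22..23]='i' -> body[9..10], body so far='onh21b0evi'
Chunk 4: stream[25..26]='3' size=0x3=3, data at stream[28..31]='ztr' -> body[10..13], body so far='onh21b0eviztr'
Chunk 5: stream[33..34]='0' size=0 (terminator). Final body='onh21b0eviztr' (13 bytes)

Answer: onh21b0eviztr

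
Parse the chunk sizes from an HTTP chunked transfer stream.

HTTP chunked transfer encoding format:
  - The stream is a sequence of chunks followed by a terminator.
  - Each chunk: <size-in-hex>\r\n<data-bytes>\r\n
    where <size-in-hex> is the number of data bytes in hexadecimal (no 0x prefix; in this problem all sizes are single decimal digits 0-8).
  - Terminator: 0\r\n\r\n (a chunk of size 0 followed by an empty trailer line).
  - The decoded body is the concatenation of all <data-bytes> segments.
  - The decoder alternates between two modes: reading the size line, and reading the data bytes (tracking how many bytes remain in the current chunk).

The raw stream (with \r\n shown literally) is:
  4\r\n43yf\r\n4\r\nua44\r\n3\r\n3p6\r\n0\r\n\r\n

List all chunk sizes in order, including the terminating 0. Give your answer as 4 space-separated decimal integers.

Answer: 4 4 3 0

Derivation:
Chunk 1: stream[0..1]='4' size=0x4=4, data at stream[3..7]='43yf' -> body[0..4], body so far='43yf'
Chunk 2: stream[9..10]='4' size=0x4=4, data at stream[12..16]='ua44' -> body[4..8], body so far='43yfua44'
Chunk 3: stream[18..19]='3' size=0x3=3, data at stream[21..24]='3p6' -> body[8..11], body so far='43yfua443p6'
Chunk 4: stream[26..27]='0' size=0 (terminator). Final body='43yfua443p6' (11 bytes)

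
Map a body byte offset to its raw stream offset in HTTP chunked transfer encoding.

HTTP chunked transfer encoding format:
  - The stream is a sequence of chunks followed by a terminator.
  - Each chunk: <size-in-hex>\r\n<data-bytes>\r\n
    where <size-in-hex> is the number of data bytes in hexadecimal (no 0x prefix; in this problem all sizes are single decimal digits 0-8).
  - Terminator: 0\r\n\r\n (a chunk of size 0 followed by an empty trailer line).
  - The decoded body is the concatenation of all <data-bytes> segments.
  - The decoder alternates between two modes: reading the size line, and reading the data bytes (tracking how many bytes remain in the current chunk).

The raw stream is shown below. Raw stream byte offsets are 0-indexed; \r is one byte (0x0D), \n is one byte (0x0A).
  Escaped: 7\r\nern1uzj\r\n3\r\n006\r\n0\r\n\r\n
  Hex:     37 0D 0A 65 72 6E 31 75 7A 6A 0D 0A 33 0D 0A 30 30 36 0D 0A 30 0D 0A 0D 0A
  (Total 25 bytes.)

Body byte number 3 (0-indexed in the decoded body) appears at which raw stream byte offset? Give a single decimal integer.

Answer: 6

Derivation:
Chunk 1: stream[0..1]='7' size=0x7=7, data at stream[3..10]='ern1uzj' -> body[0..7], body so far='ern1uzj'
Chunk 2: stream[12..13]='3' size=0x3=3, data at stream[15..18]='006' -> body[7..10], body so far='ern1uzj006'
Chunk 3: stream[20..21]='0' size=0 (terminator). Final body='ern1uzj006' (10 bytes)
Body byte 3 at stream offset 6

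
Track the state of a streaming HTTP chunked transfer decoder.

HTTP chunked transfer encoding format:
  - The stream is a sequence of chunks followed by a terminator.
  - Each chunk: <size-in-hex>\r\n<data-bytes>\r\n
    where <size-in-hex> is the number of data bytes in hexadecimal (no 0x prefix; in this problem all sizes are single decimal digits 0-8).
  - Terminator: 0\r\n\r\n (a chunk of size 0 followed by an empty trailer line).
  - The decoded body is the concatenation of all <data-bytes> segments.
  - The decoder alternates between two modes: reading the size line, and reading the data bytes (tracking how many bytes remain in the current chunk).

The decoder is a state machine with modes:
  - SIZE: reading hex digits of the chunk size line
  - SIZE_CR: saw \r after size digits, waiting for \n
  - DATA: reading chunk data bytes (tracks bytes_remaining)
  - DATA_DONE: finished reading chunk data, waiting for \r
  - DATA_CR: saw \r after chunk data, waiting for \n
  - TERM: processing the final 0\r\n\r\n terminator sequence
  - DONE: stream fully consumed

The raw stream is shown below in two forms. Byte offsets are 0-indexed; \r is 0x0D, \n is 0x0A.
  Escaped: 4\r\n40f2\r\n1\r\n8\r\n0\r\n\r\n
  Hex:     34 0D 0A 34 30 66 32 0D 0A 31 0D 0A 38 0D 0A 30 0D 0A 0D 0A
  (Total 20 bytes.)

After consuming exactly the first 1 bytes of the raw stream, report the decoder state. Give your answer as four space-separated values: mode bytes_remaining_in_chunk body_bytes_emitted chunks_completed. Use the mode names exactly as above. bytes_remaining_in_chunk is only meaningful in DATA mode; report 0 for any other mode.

Byte 0 = '4': mode=SIZE remaining=0 emitted=0 chunks_done=0

Answer: SIZE 0 0 0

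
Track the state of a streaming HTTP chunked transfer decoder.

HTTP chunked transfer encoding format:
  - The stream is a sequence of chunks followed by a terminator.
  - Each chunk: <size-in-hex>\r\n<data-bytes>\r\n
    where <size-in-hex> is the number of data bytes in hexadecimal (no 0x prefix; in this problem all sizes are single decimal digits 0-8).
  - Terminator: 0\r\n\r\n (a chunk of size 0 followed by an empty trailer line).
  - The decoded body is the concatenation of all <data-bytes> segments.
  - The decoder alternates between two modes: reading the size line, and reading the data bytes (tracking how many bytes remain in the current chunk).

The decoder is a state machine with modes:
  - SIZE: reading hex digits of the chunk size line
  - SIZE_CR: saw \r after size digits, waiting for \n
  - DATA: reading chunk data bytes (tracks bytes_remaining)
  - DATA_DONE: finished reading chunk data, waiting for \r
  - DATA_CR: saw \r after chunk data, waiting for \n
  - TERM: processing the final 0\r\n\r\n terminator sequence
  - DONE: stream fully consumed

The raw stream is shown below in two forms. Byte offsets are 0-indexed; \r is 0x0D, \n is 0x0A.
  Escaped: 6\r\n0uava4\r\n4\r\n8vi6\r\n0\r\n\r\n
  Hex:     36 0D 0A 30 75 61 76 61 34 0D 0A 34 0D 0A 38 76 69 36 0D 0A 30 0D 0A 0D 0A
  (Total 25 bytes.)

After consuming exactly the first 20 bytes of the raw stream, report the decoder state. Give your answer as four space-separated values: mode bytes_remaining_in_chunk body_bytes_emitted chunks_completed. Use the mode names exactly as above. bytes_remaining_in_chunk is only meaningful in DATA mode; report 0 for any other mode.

Byte 0 = '6': mode=SIZE remaining=0 emitted=0 chunks_done=0
Byte 1 = 0x0D: mode=SIZE_CR remaining=0 emitted=0 chunks_done=0
Byte 2 = 0x0A: mode=DATA remaining=6 emitted=0 chunks_done=0
Byte 3 = '0': mode=DATA remaining=5 emitted=1 chunks_done=0
Byte 4 = 'u': mode=DATA remaining=4 emitted=2 chunks_done=0
Byte 5 = 'a': mode=DATA remaining=3 emitted=3 chunks_done=0
Byte 6 = 'v': mode=DATA remaining=2 emitted=4 chunks_done=0
Byte 7 = 'a': mode=DATA remaining=1 emitted=5 chunks_done=0
Byte 8 = '4': mode=DATA_DONE remaining=0 emitted=6 chunks_done=0
Byte 9 = 0x0D: mode=DATA_CR remaining=0 emitted=6 chunks_done=0
Byte 10 = 0x0A: mode=SIZE remaining=0 emitted=6 chunks_done=1
Byte 11 = '4': mode=SIZE remaining=0 emitted=6 chunks_done=1
Byte 12 = 0x0D: mode=SIZE_CR remaining=0 emitted=6 chunks_done=1
Byte 13 = 0x0A: mode=DATA remaining=4 emitted=6 chunks_done=1
Byte 14 = '8': mode=DATA remaining=3 emitted=7 chunks_done=1
Byte 15 = 'v': mode=DATA remaining=2 emitted=8 chunks_done=1
Byte 16 = 'i': mode=DATA remaining=1 emitted=9 chunks_done=1
Byte 17 = '6': mode=DATA_DONE remaining=0 emitted=10 chunks_done=1
Byte 18 = 0x0D: mode=DATA_CR remaining=0 emitted=10 chunks_done=1
Byte 19 = 0x0A: mode=SIZE remaining=0 emitted=10 chunks_done=2

Answer: SIZE 0 10 2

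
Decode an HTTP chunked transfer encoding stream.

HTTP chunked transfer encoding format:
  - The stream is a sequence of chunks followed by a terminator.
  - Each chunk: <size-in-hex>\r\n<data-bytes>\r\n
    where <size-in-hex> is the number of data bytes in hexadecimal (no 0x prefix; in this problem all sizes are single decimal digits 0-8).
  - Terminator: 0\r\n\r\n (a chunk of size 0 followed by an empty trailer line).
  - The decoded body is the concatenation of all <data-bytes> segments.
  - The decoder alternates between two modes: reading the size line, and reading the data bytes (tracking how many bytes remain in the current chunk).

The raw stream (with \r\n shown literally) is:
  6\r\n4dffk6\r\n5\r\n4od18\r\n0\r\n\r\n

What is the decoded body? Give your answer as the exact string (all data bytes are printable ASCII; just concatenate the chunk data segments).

Chunk 1: stream[0..1]='6' size=0x6=6, data at stream[3..9]='4dffk6' -> body[0..6], body so far='4dffk6'
Chunk 2: stream[11..12]='5' size=0x5=5, data at stream[14..19]='4od18' -> body[6..11], body so far='4dffk64od18'
Chunk 3: stream[21..22]='0' size=0 (terminator). Final body='4dffk64od18' (11 bytes)

Answer: 4dffk64od18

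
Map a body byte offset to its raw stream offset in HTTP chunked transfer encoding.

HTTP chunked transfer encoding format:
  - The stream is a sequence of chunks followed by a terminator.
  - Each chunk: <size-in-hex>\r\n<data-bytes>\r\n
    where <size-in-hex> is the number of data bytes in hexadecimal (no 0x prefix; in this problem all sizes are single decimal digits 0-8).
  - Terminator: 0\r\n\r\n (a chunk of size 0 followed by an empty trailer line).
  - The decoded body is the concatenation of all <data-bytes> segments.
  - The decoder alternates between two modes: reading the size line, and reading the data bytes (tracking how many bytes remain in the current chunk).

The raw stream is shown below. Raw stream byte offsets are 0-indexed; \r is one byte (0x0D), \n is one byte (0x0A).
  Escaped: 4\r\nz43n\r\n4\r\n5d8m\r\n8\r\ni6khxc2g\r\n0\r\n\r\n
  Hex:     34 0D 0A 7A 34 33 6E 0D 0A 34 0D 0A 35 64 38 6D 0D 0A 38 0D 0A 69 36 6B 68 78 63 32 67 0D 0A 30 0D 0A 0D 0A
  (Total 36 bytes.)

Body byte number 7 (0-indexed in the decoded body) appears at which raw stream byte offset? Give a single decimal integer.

Chunk 1: stream[0..1]='4' size=0x4=4, data at stream[3..7]='z43n' -> body[0..4], body so far='z43n'
Chunk 2: stream[9..10]='4' size=0x4=4, data at stream[12..16]='5d8m' -> body[4..8], body so far='z43n5d8m'
Chunk 3: stream[18..19]='8' size=0x8=8, data at stream[21..29]='i6khxc2g' -> body[8..16], body so far='z43n5d8mi6khxc2g'
Chunk 4: stream[31..32]='0' size=0 (terminator). Final body='z43n5d8mi6khxc2g' (16 bytes)
Body byte 7 at stream offset 15

Answer: 15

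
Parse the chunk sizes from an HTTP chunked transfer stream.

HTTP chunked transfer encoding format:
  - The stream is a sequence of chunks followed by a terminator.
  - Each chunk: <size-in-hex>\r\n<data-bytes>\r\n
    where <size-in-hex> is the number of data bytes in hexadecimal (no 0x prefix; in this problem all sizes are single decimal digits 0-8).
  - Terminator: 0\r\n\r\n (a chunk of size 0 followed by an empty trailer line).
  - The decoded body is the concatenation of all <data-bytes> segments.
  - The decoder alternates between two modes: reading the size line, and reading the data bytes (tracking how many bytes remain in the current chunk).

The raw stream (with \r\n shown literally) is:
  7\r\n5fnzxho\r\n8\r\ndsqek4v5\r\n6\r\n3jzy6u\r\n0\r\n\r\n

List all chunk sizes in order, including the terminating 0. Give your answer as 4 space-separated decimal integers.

Answer: 7 8 6 0

Derivation:
Chunk 1: stream[0..1]='7' size=0x7=7, data at stream[3..10]='5fnzxho' -> body[0..7], body so far='5fnzxho'
Chunk 2: stream[12..13]='8' size=0x8=8, data at stream[15..23]='dsqek4v5' -> body[7..15], body so far='5fnzxhodsqek4v5'
Chunk 3: stream[25..26]='6' size=0x6=6, data at stream[28..34]='3jzy6u' -> body[15..21], body so far='5fnzxhodsqek4v53jzy6u'
Chunk 4: stream[36..37]='0' size=0 (terminator). Final body='5fnzxhodsqek4v53jzy6u' (21 bytes)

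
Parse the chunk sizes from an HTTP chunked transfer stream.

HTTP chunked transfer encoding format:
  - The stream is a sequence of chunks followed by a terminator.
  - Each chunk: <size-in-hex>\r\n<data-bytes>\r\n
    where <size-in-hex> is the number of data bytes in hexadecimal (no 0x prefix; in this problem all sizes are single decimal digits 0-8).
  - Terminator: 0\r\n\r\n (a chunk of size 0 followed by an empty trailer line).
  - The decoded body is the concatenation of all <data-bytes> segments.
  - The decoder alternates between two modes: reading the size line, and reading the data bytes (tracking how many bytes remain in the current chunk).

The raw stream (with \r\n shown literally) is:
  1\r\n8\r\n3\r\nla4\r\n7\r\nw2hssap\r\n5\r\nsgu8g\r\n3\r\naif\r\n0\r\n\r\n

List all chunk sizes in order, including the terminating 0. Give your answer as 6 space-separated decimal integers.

Answer: 1 3 7 5 3 0

Derivation:
Chunk 1: stream[0..1]='1' size=0x1=1, data at stream[3..4]='8' -> body[0..1], body so far='8'
Chunk 2: stream[6..7]='3' size=0x3=3, data at stream[9..12]='la4' -> body[1..4], body so far='8la4'
Chunk 3: stream[14..15]='7' size=0x7=7, data at stream[17..24]='w2hssap' -> body[4..11], body so far='8la4w2hssap'
Chunk 4: stream[26..27]='5' size=0x5=5, data at stream[29..34]='sgu8g' -> body[11..16], body so far='8la4w2hssapsgu8g'
Chunk 5: stream[36..37]='3' size=0x3=3, data at stream[39..42]='aif' -> body[16..19], body so far='8la4w2hssapsgu8gaif'
Chunk 6: stream[44..45]='0' size=0 (terminator). Final body='8la4w2hssapsgu8gaif' (19 bytes)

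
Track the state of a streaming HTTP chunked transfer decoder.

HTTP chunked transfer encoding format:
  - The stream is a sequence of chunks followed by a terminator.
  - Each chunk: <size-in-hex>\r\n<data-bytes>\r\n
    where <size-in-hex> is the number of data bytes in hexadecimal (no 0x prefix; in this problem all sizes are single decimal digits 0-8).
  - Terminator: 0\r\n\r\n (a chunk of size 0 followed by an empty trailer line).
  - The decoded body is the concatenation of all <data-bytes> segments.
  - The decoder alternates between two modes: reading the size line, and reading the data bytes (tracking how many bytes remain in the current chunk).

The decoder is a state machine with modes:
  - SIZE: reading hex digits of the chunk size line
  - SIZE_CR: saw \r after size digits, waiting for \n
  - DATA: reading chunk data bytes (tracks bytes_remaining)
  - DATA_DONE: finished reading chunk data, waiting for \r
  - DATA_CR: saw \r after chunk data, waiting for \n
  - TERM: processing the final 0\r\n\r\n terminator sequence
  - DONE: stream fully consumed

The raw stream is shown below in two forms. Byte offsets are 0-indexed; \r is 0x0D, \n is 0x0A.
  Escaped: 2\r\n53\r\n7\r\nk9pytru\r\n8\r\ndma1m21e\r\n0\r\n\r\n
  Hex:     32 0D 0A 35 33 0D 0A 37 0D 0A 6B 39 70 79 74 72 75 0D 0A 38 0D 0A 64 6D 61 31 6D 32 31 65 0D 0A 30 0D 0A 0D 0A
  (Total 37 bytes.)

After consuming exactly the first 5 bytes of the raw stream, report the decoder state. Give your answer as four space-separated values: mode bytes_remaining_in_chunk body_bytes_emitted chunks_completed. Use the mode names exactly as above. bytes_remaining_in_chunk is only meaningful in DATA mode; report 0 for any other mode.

Answer: DATA_DONE 0 2 0

Derivation:
Byte 0 = '2': mode=SIZE remaining=0 emitted=0 chunks_done=0
Byte 1 = 0x0D: mode=SIZE_CR remaining=0 emitted=0 chunks_done=0
Byte 2 = 0x0A: mode=DATA remaining=2 emitted=0 chunks_done=0
Byte 3 = '5': mode=DATA remaining=1 emitted=1 chunks_done=0
Byte 4 = '3': mode=DATA_DONE remaining=0 emitted=2 chunks_done=0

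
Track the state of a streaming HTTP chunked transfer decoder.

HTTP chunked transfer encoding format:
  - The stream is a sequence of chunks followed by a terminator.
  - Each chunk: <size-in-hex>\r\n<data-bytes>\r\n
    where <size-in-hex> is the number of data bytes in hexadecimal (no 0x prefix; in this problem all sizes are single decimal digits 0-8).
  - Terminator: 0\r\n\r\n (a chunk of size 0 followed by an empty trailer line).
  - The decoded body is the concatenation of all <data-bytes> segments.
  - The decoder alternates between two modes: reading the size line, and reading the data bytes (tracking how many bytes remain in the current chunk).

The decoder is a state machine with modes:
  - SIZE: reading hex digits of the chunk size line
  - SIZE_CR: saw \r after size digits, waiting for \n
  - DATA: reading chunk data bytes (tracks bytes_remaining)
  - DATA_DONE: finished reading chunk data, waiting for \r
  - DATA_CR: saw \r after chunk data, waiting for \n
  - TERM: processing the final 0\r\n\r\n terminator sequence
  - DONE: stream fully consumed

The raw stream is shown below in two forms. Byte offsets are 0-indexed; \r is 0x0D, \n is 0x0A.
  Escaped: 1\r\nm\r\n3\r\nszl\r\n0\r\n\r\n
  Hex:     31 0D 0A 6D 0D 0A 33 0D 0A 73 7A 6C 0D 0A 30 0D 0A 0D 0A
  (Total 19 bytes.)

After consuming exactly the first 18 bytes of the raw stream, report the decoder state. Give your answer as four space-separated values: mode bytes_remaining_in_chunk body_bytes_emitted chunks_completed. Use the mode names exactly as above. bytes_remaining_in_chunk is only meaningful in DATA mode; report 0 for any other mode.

Answer: TERM 0 4 2

Derivation:
Byte 0 = '1': mode=SIZE remaining=0 emitted=0 chunks_done=0
Byte 1 = 0x0D: mode=SIZE_CR remaining=0 emitted=0 chunks_done=0
Byte 2 = 0x0A: mode=DATA remaining=1 emitted=0 chunks_done=0
Byte 3 = 'm': mode=DATA_DONE remaining=0 emitted=1 chunks_done=0
Byte 4 = 0x0D: mode=DATA_CR remaining=0 emitted=1 chunks_done=0
Byte 5 = 0x0A: mode=SIZE remaining=0 emitted=1 chunks_done=1
Byte 6 = '3': mode=SIZE remaining=0 emitted=1 chunks_done=1
Byte 7 = 0x0D: mode=SIZE_CR remaining=0 emitted=1 chunks_done=1
Byte 8 = 0x0A: mode=DATA remaining=3 emitted=1 chunks_done=1
Byte 9 = 's': mode=DATA remaining=2 emitted=2 chunks_done=1
Byte 10 = 'z': mode=DATA remaining=1 emitted=3 chunks_done=1
Byte 11 = 'l': mode=DATA_DONE remaining=0 emitted=4 chunks_done=1
Byte 12 = 0x0D: mode=DATA_CR remaining=0 emitted=4 chunks_done=1
Byte 13 = 0x0A: mode=SIZE remaining=0 emitted=4 chunks_done=2
Byte 14 = '0': mode=SIZE remaining=0 emitted=4 chunks_done=2
Byte 15 = 0x0D: mode=SIZE_CR remaining=0 emitted=4 chunks_done=2
Byte 16 = 0x0A: mode=TERM remaining=0 emitted=4 chunks_done=2
Byte 17 = 0x0D: mode=TERM remaining=0 emitted=4 chunks_done=2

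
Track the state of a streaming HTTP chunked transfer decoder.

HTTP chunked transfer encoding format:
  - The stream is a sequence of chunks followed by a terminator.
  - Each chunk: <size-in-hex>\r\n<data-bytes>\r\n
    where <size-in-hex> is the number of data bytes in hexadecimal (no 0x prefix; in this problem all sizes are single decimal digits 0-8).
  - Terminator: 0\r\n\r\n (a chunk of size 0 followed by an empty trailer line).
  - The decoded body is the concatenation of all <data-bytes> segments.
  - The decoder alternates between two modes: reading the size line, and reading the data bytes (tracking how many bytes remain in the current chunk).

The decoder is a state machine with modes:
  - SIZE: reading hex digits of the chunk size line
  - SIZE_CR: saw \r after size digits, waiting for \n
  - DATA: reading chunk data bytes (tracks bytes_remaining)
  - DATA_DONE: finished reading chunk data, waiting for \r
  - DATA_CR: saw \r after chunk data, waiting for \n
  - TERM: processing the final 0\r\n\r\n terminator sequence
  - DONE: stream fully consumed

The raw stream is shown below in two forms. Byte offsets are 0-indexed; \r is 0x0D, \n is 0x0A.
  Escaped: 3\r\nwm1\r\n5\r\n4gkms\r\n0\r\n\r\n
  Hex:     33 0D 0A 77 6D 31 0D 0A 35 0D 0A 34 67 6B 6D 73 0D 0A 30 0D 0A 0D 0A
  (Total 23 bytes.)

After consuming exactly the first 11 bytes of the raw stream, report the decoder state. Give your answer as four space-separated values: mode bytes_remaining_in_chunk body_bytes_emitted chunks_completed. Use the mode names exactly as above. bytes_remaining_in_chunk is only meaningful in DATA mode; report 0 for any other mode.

Answer: DATA 5 3 1

Derivation:
Byte 0 = '3': mode=SIZE remaining=0 emitted=0 chunks_done=0
Byte 1 = 0x0D: mode=SIZE_CR remaining=0 emitted=0 chunks_done=0
Byte 2 = 0x0A: mode=DATA remaining=3 emitted=0 chunks_done=0
Byte 3 = 'w': mode=DATA remaining=2 emitted=1 chunks_done=0
Byte 4 = 'm': mode=DATA remaining=1 emitted=2 chunks_done=0
Byte 5 = '1': mode=DATA_DONE remaining=0 emitted=3 chunks_done=0
Byte 6 = 0x0D: mode=DATA_CR remaining=0 emitted=3 chunks_done=0
Byte 7 = 0x0A: mode=SIZE remaining=0 emitted=3 chunks_done=1
Byte 8 = '5': mode=SIZE remaining=0 emitted=3 chunks_done=1
Byte 9 = 0x0D: mode=SIZE_CR remaining=0 emitted=3 chunks_done=1
Byte 10 = 0x0A: mode=DATA remaining=5 emitted=3 chunks_done=1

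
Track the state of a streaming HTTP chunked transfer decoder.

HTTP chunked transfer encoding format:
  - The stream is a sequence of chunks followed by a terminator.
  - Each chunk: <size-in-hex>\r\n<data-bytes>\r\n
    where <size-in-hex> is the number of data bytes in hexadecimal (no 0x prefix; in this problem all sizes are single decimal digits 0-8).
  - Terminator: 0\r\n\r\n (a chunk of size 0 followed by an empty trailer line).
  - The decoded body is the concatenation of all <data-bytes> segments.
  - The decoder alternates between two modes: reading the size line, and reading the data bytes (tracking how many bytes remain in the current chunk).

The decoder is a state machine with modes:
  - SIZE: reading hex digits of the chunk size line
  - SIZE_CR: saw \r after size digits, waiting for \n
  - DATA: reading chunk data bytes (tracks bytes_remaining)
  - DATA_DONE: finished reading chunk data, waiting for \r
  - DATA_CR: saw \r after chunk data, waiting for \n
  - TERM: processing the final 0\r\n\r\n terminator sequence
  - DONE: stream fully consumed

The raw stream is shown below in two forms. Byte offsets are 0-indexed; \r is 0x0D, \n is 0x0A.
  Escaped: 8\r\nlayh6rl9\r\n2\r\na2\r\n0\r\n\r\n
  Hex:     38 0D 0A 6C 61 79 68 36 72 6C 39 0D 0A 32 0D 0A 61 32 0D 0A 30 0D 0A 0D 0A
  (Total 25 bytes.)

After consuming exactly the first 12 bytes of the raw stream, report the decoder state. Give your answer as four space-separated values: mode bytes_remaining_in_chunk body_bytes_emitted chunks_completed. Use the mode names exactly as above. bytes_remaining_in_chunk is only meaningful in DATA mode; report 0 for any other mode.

Byte 0 = '8': mode=SIZE remaining=0 emitted=0 chunks_done=0
Byte 1 = 0x0D: mode=SIZE_CR remaining=0 emitted=0 chunks_done=0
Byte 2 = 0x0A: mode=DATA remaining=8 emitted=0 chunks_done=0
Byte 3 = 'l': mode=DATA remaining=7 emitted=1 chunks_done=0
Byte 4 = 'a': mode=DATA remaining=6 emitted=2 chunks_done=0
Byte 5 = 'y': mode=DATA remaining=5 emitted=3 chunks_done=0
Byte 6 = 'h': mode=DATA remaining=4 emitted=4 chunks_done=0
Byte 7 = '6': mode=DATA remaining=3 emitted=5 chunks_done=0
Byte 8 = 'r': mode=DATA remaining=2 emitted=6 chunks_done=0
Byte 9 = 'l': mode=DATA remaining=1 emitted=7 chunks_done=0
Byte 10 = '9': mode=DATA_DONE remaining=0 emitted=8 chunks_done=0
Byte 11 = 0x0D: mode=DATA_CR remaining=0 emitted=8 chunks_done=0

Answer: DATA_CR 0 8 0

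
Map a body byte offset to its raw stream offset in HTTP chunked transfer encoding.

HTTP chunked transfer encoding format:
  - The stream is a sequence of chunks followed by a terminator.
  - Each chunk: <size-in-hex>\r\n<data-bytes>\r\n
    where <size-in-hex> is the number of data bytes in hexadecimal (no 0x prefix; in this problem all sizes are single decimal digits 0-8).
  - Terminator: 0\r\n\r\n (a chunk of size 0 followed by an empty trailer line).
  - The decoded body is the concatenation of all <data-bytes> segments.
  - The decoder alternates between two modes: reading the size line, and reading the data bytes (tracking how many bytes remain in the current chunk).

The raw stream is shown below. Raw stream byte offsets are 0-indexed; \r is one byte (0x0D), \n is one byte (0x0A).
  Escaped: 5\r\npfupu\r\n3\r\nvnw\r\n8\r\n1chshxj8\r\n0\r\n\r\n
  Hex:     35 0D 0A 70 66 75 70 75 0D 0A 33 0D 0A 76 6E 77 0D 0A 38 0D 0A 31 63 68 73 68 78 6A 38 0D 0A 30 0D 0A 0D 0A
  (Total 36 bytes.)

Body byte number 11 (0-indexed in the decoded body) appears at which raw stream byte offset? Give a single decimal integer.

Chunk 1: stream[0..1]='5' size=0x5=5, data at stream[3..8]='pfupu' -> body[0..5], body so far='pfupu'
Chunk 2: stream[10..11]='3' size=0x3=3, data at stream[13..16]='vnw' -> body[5..8], body so far='pfupuvnw'
Chunk 3: stream[18..19]='8' size=0x8=8, data at stream[21..29]='1chshxj8' -> body[8..16], body so far='pfupuvnw1chshxj8'
Chunk 4: stream[31..32]='0' size=0 (terminator). Final body='pfupuvnw1chshxj8' (16 bytes)
Body byte 11 at stream offset 24

Answer: 24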